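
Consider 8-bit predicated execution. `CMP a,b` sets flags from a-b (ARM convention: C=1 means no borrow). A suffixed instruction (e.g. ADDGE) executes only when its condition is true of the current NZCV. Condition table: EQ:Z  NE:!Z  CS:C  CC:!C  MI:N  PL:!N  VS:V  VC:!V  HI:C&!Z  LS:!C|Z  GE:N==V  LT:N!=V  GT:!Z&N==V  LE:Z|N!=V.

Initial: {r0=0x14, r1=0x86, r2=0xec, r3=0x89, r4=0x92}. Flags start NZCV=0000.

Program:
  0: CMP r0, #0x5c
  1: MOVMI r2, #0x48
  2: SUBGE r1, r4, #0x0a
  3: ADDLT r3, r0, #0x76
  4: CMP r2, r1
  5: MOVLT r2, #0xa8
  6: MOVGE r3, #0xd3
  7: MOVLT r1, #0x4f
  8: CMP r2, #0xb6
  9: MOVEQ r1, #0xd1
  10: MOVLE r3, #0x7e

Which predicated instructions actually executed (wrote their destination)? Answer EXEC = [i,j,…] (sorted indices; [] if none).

EXEC = [1,3,6]

0: ✓ CMP  NZCV=1000
1: ✓ MOVMI  r2←0x48
2: · SUBGE
3: ✓ ADDLT  r3←0x8a
4: ✓ CMP  NZCV=1001
5: · MOVLT
6: ✓ MOVGE  r3←0xd3
7: · MOVLT
8: ✓ CMP  NZCV=1001
9: · MOVEQ
10: · MOVLE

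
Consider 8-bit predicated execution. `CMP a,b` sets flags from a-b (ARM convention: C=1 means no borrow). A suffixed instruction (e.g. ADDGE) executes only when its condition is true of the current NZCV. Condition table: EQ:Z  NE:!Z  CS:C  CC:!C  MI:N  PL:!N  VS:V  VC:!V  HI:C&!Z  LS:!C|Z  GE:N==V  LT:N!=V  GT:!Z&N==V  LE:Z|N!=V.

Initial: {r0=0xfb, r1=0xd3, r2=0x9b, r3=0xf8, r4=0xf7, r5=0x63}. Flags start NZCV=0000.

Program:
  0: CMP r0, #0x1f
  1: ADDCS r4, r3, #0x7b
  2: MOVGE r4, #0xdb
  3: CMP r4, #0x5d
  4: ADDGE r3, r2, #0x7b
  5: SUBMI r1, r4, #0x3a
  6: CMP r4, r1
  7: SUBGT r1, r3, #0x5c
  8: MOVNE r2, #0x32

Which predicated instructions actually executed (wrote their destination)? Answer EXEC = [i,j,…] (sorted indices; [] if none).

EXEC = [1,4,7,8]

[0] flags=1010 → (cmp)
[1] flags=1010 CS?T → r4=0x73
[2] flags=1010 GE?F → skip
[3] flags=0010 → (cmp)
[4] flags=0010 GE?T → r3=0x16
[5] flags=0010 MI?F → skip
[6] flags=1001 → (cmp)
[7] flags=1001 GT?T → r1=0xba
[8] flags=1001 NE?T → r2=0x32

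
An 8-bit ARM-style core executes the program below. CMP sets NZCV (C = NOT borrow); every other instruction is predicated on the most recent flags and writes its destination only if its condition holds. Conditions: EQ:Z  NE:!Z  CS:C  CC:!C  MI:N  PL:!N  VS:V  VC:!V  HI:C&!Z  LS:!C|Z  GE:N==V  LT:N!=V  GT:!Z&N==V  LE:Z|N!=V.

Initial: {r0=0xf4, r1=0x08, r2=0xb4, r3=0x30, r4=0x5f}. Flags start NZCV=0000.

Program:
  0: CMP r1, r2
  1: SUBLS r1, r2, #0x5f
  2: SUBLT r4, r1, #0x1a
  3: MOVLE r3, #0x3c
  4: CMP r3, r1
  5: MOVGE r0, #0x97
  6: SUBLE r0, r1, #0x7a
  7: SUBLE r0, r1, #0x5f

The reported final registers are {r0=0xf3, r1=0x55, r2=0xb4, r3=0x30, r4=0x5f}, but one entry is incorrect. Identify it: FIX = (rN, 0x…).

FIX = (r0, 0xf6)

[0] flags=0000 → (cmp)
[1] flags=0000 LS?T → r1=0x55
[2] flags=0000 LT?F → skip
[3] flags=0000 LE?F → skip
[4] flags=1000 → (cmp)
[5] flags=1000 GE?F → skip
[6] flags=1000 LE?T → r0=0xdb
[7] flags=1000 LE?T → r0=0xf6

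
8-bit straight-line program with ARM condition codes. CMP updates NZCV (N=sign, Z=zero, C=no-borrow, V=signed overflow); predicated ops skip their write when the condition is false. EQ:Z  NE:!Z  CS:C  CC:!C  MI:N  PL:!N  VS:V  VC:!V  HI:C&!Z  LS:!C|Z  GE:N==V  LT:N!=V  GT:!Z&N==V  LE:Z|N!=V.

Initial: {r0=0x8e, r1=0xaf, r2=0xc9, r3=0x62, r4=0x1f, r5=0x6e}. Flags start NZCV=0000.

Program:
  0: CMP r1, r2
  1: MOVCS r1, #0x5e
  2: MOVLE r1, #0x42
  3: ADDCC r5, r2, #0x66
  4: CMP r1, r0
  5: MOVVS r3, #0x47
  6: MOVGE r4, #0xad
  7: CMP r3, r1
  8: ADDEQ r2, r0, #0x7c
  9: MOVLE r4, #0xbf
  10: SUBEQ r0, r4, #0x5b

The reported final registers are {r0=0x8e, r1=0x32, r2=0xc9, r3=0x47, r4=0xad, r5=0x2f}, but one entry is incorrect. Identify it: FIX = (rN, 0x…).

0: ✓ CMP  NZCV=1000
1: · MOVCS
2: ✓ MOVLE  r1←0x42
3: ✓ ADDCC  r5←0x2f
4: ✓ CMP  NZCV=1001
5: ✓ MOVVS  r3←0x47
6: ✓ MOVGE  r4←0xad
7: ✓ CMP  NZCV=0010
8: · ADDEQ
9: · MOVLE
10: · SUBEQ

FIX = (r1, 0x42)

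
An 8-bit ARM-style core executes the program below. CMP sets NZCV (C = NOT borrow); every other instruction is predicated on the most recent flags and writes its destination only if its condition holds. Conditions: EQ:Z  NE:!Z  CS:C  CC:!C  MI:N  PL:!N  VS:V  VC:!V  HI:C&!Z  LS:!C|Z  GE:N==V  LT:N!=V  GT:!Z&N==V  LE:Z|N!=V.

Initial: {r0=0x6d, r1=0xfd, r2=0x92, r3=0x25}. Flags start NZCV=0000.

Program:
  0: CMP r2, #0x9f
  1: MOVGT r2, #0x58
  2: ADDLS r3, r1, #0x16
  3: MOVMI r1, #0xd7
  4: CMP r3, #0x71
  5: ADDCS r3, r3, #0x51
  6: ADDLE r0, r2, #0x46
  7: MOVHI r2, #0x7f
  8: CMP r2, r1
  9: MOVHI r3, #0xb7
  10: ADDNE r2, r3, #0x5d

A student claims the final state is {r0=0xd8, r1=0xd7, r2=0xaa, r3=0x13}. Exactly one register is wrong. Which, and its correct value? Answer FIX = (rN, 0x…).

[0] flags=1000 → (cmp)
[1] flags=1000 GT?F → skip
[2] flags=1000 LS?T → r3=0x13
[3] flags=1000 MI?T → r1=0xd7
[4] flags=1000 → (cmp)
[5] flags=1000 CS?F → skip
[6] flags=1000 LE?T → r0=0xd8
[7] flags=1000 HI?F → skip
[8] flags=1000 → (cmp)
[9] flags=1000 HI?F → skip
[10] flags=1000 NE?T → r2=0x70

FIX = (r2, 0x70)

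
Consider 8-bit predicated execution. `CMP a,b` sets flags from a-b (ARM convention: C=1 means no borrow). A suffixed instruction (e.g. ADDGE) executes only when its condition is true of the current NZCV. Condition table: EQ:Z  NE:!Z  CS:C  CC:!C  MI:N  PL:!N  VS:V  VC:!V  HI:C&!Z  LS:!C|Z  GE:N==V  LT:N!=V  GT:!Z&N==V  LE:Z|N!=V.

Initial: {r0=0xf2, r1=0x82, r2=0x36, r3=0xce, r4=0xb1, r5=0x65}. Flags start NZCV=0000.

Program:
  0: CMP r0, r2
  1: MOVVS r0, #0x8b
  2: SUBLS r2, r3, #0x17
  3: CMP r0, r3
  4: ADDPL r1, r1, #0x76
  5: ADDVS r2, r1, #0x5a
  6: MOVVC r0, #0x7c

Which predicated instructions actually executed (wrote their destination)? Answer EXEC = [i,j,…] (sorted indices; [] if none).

[0] flags=1010 → (cmp)
[1] flags=1010 VS?F → skip
[2] flags=1010 LS?F → skip
[3] flags=0010 → (cmp)
[4] flags=0010 PL?T → r1=0xf8
[5] flags=0010 VS?F → skip
[6] flags=0010 VC?T → r0=0x7c

EXEC = [4,6]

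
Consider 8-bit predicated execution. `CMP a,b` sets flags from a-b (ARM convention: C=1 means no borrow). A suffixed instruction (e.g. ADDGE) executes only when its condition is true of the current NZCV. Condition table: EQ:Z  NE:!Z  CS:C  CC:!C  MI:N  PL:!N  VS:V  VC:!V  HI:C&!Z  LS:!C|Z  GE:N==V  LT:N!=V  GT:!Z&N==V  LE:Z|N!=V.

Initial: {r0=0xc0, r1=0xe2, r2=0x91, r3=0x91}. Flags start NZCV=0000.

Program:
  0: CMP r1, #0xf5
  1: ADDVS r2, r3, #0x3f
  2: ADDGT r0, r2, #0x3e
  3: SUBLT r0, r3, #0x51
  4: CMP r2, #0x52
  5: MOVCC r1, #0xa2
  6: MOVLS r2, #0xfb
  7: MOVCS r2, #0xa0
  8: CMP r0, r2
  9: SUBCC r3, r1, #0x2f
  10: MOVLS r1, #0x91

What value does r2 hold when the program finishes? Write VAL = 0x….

[0] flags=1000 → (cmp)
[1] flags=1000 VS?F → skip
[2] flags=1000 GT?F → skip
[3] flags=1000 LT?T → r0=0x40
[4] flags=0011 → (cmp)
[5] flags=0011 CC?F → skip
[6] flags=0011 LS?F → skip
[7] flags=0011 CS?T → r2=0xa0
[8] flags=1001 → (cmp)
[9] flags=1001 CC?T → r3=0xb3
[10] flags=1001 LS?T → r1=0x91

VAL = 0xa0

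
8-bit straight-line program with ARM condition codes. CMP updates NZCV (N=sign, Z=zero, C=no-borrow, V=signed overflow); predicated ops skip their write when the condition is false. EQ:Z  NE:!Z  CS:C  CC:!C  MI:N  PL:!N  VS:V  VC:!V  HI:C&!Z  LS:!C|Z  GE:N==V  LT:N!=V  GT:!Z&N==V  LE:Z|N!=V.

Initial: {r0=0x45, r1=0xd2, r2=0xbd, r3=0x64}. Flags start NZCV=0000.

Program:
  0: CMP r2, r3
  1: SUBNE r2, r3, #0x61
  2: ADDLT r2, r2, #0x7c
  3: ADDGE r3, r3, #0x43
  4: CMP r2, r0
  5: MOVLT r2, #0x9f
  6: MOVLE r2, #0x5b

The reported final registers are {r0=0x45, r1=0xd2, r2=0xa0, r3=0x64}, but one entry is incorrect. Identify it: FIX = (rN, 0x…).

FIX = (r2, 0x7f)

[0] flags=0011 → (cmp)
[1] flags=0011 NE?T → r2=0x03
[2] flags=0011 LT?T → r2=0x7f
[3] flags=0011 GE?F → skip
[4] flags=0010 → (cmp)
[5] flags=0010 LT?F → skip
[6] flags=0010 LE?F → skip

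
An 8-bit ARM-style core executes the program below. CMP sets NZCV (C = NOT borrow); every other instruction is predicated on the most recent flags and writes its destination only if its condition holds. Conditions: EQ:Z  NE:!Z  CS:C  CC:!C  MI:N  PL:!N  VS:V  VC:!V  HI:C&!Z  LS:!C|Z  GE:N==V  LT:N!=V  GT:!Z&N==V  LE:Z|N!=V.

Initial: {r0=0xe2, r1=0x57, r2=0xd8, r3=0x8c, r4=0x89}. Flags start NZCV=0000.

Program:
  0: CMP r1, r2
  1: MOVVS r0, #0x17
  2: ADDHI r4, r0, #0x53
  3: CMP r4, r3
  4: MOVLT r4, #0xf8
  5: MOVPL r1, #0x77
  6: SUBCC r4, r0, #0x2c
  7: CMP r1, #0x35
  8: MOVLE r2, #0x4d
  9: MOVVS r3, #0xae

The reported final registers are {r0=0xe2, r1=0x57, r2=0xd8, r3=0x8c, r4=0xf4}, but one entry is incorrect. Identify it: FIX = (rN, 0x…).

0: ✓ CMP  NZCV=0000
1: · MOVVS
2: · ADDHI
3: ✓ CMP  NZCV=1000
4: ✓ MOVLT  r4←0xf8
5: · MOVPL
6: ✓ SUBCC  r4←0xb6
7: ✓ CMP  NZCV=0010
8: · MOVLE
9: · MOVVS

FIX = (r4, 0xb6)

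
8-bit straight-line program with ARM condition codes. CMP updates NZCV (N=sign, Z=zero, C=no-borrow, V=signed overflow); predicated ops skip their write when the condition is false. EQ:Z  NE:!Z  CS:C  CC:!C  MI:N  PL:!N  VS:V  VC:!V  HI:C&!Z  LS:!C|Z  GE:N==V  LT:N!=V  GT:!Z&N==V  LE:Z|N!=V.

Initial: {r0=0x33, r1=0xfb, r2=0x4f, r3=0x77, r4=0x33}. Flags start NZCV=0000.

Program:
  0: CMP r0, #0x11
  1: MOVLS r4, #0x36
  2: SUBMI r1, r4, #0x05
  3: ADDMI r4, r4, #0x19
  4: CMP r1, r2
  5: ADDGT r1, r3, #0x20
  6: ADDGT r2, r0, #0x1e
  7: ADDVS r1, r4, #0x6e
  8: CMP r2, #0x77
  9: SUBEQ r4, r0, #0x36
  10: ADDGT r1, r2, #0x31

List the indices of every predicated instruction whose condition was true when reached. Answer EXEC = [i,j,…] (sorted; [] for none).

0: ✓ CMP  NZCV=0010
1: · MOVLS
2: · SUBMI
3: · ADDMI
4: ✓ CMP  NZCV=1010
5: · ADDGT
6: · ADDGT
7: · ADDVS
8: ✓ CMP  NZCV=1000
9: · SUBEQ
10: · ADDGT

EXEC = []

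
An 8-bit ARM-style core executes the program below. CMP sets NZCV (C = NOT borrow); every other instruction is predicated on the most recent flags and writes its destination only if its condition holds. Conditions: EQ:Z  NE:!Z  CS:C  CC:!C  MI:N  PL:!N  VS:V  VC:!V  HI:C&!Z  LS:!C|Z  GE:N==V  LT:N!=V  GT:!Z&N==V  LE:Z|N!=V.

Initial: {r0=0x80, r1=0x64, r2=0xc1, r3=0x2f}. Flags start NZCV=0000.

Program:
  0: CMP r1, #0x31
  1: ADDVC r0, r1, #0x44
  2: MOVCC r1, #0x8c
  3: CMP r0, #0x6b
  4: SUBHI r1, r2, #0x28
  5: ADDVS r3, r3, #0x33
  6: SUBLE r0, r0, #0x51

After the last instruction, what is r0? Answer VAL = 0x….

0: ✓ CMP  NZCV=0010
1: ✓ ADDVC  r0←0xa8
2: · MOVCC
3: ✓ CMP  NZCV=0011
4: ✓ SUBHI  r1←0x99
5: ✓ ADDVS  r3←0x62
6: ✓ SUBLE  r0←0x57

VAL = 0x57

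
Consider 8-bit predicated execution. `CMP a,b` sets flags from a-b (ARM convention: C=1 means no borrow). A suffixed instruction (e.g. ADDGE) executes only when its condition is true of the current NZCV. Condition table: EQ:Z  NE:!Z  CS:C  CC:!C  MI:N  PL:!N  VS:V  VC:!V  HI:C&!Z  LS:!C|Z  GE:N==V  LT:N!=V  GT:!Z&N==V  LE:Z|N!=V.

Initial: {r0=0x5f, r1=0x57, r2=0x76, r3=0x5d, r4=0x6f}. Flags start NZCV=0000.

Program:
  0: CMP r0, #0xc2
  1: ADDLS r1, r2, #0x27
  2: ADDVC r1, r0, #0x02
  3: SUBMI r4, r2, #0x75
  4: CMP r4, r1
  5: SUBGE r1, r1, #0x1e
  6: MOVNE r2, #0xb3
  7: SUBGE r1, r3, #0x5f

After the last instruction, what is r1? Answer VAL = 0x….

0: ✓ CMP  NZCV=1001
1: ✓ ADDLS  r1←0x9d
2: · ADDVC
3: ✓ SUBMI  r4←0x01
4: ✓ CMP  NZCV=0000
5: ✓ SUBGE  r1←0x7f
6: ✓ MOVNE  r2←0xb3
7: ✓ SUBGE  r1←0xfe

VAL = 0xfe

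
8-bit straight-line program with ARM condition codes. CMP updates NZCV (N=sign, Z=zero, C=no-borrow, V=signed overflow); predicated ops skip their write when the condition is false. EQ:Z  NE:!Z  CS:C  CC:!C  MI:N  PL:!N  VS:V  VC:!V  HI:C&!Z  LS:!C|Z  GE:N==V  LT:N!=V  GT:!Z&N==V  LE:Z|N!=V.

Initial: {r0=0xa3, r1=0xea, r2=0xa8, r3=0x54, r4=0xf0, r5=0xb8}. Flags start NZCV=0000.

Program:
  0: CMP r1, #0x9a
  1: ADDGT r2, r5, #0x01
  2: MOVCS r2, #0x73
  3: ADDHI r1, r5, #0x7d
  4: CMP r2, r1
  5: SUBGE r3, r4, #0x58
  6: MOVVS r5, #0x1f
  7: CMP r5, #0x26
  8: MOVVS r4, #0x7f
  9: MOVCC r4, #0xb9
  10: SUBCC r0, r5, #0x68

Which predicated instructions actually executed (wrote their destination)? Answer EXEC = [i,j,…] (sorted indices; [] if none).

[0] flags=0010 → (cmp)
[1] flags=0010 GT?T → r2=0xb9
[2] flags=0010 CS?T → r2=0x73
[3] flags=0010 HI?T → r1=0x35
[4] flags=0010 → (cmp)
[5] flags=0010 GE?T → r3=0x98
[6] flags=0010 VS?F → skip
[7] flags=1010 → (cmp)
[8] flags=1010 VS?F → skip
[9] flags=1010 CC?F → skip
[10] flags=1010 CC?F → skip

EXEC = [1,2,3,5]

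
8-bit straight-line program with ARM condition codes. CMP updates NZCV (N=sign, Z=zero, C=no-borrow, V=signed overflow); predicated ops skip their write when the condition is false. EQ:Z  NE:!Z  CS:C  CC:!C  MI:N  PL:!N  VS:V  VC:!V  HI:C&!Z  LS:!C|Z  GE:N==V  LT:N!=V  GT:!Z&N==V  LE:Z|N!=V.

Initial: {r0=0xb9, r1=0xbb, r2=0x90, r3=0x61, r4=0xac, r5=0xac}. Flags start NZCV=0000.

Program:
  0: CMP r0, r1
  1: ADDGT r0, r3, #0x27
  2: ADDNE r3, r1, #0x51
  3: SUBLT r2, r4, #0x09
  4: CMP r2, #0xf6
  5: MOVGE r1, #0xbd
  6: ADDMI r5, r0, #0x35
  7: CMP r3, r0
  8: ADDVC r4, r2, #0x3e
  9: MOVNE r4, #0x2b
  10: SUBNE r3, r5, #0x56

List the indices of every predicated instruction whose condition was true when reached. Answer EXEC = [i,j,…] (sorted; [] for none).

EXEC = [2,3,6,8,9,10]

[0] flags=1000 → (cmp)
[1] flags=1000 GT?F → skip
[2] flags=1000 NE?T → r3=0x0c
[3] flags=1000 LT?T → r2=0xa3
[4] flags=1000 → (cmp)
[5] flags=1000 GE?F → skip
[6] flags=1000 MI?T → r5=0xee
[7] flags=0000 → (cmp)
[8] flags=0000 VC?T → r4=0xe1
[9] flags=0000 NE?T → r4=0x2b
[10] flags=0000 NE?T → r3=0x98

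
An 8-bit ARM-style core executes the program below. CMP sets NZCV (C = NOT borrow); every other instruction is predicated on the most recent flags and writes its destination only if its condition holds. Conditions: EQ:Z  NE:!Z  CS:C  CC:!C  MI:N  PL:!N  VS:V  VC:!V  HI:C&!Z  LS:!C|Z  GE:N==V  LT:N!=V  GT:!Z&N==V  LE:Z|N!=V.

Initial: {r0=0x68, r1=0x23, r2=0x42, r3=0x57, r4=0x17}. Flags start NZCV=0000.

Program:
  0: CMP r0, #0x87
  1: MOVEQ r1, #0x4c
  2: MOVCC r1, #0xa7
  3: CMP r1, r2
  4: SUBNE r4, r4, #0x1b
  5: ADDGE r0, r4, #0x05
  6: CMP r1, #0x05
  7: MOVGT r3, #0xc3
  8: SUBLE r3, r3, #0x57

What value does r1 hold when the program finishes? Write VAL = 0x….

VAL = 0xa7

0: ✓ CMP  NZCV=1001
1: · MOVEQ
2: ✓ MOVCC  r1←0xa7
3: ✓ CMP  NZCV=0011
4: ✓ SUBNE  r4←0xfc
5: · ADDGE
6: ✓ CMP  NZCV=1010
7: · MOVGT
8: ✓ SUBLE  r3←0x00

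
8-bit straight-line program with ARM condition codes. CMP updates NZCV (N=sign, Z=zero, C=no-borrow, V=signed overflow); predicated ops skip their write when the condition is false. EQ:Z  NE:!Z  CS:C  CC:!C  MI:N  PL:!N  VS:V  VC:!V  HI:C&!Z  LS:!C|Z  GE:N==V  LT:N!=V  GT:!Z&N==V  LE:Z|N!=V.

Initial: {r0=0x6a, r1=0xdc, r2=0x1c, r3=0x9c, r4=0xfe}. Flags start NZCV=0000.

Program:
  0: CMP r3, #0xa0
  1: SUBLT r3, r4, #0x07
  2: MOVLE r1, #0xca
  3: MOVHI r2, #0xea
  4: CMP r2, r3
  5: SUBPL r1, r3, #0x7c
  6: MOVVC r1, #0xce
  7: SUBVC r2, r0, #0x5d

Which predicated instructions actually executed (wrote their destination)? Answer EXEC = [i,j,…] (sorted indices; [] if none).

0: ✓ CMP  NZCV=1000
1: ✓ SUBLT  r3←0xf7
2: ✓ MOVLE  r1←0xca
3: · MOVHI
4: ✓ CMP  NZCV=0000
5: ✓ SUBPL  r1←0x7b
6: ✓ MOVVC  r1←0xce
7: ✓ SUBVC  r2←0x0d

EXEC = [1,2,5,6,7]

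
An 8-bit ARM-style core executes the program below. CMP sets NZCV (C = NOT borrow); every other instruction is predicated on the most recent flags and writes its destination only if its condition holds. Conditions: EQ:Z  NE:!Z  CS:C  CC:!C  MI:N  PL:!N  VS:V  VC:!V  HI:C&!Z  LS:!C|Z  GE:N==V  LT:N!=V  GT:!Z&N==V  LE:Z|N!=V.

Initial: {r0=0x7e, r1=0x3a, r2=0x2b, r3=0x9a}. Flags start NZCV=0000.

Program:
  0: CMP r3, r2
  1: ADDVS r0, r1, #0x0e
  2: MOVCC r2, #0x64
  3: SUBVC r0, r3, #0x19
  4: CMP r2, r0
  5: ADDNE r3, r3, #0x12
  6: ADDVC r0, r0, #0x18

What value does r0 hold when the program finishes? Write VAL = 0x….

VAL = 0x60

[0] flags=0011 → (cmp)
[1] flags=0011 VS?T → r0=0x48
[2] flags=0011 CC?F → skip
[3] flags=0011 VC?F → skip
[4] flags=1000 → (cmp)
[5] flags=1000 NE?T → r3=0xac
[6] flags=1000 VC?T → r0=0x60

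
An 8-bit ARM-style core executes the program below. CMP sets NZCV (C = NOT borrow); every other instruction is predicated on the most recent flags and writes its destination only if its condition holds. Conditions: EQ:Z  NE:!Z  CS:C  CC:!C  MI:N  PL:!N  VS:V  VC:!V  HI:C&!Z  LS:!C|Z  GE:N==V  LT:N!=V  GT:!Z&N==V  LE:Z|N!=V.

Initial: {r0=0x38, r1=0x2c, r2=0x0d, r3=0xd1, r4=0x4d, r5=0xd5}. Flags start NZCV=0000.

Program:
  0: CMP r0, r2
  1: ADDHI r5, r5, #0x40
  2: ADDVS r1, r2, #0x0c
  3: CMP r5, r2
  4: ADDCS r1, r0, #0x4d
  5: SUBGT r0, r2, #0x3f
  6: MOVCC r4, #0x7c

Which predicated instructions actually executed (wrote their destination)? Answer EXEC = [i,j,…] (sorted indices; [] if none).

EXEC = [1,4,5]

0: ✓ CMP  NZCV=0010
1: ✓ ADDHI  r5←0x15
2: · ADDVS
3: ✓ CMP  NZCV=0010
4: ✓ ADDCS  r1←0x85
5: ✓ SUBGT  r0←0xce
6: · MOVCC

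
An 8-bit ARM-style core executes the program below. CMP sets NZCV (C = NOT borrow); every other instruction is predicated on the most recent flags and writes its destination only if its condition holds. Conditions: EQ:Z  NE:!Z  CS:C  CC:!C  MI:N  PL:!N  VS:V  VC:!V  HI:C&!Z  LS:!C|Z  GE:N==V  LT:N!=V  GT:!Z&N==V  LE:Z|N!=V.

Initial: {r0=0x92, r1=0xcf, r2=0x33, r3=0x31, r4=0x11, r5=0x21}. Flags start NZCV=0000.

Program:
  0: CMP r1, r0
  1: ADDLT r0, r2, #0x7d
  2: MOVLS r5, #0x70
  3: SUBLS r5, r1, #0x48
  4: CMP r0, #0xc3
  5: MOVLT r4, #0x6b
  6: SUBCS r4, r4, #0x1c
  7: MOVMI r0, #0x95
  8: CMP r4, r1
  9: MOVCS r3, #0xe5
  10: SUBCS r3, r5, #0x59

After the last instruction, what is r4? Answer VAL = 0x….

VAL = 0x6b

[0] flags=0010 → (cmp)
[1] flags=0010 LT?F → skip
[2] flags=0010 LS?F → skip
[3] flags=0010 LS?F → skip
[4] flags=1000 → (cmp)
[5] flags=1000 LT?T → r4=0x6b
[6] flags=1000 CS?F → skip
[7] flags=1000 MI?T → r0=0x95
[8] flags=1001 → (cmp)
[9] flags=1001 CS?F → skip
[10] flags=1001 CS?F → skip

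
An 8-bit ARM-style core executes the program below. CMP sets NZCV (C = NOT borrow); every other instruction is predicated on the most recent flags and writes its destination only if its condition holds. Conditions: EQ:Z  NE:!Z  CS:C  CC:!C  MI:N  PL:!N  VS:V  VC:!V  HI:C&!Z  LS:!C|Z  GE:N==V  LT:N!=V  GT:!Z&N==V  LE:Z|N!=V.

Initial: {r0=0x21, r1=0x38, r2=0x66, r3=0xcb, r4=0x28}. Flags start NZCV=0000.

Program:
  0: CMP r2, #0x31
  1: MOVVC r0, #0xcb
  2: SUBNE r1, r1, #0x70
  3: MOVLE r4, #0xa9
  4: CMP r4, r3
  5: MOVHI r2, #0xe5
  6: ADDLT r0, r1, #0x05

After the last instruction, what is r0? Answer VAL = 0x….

0: ✓ CMP  NZCV=0010
1: ✓ MOVVC  r0←0xcb
2: ✓ SUBNE  r1←0xc8
3: · MOVLE
4: ✓ CMP  NZCV=0000
5: · MOVHI
6: · ADDLT

VAL = 0xcb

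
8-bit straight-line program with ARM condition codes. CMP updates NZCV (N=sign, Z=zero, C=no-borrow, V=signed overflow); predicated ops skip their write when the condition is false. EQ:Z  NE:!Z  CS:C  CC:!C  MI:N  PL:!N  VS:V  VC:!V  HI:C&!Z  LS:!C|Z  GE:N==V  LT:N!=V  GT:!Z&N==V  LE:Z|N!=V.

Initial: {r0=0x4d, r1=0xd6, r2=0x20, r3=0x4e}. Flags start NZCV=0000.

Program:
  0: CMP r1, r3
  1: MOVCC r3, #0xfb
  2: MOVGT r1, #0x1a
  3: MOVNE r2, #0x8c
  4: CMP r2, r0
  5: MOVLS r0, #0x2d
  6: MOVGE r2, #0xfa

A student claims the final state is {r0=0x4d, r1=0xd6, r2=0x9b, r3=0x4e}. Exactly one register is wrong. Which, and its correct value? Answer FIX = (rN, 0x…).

FIX = (r2, 0x8c)

0: ✓ CMP  NZCV=1010
1: · MOVCC
2: · MOVGT
3: ✓ MOVNE  r2←0x8c
4: ✓ CMP  NZCV=0011
5: · MOVLS
6: · MOVGE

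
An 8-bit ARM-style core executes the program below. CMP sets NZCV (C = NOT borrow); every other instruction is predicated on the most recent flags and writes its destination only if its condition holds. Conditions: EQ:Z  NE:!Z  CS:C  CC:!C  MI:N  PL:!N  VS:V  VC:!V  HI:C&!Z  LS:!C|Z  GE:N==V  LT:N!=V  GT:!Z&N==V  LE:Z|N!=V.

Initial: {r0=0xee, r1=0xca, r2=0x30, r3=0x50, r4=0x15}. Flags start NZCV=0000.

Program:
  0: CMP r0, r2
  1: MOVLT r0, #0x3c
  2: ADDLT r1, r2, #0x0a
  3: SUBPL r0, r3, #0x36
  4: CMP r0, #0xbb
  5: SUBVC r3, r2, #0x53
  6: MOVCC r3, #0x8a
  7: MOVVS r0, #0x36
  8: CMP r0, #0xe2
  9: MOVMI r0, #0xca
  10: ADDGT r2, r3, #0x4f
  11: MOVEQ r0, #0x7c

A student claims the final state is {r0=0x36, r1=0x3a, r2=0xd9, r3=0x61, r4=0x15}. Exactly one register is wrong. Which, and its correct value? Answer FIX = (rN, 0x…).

FIX = (r3, 0x8a)

0: ✓ CMP  NZCV=1010
1: ✓ MOVLT  r0←0x3c
2: ✓ ADDLT  r1←0x3a
3: · SUBPL
4: ✓ CMP  NZCV=1001
5: · SUBVC
6: ✓ MOVCC  r3←0x8a
7: ✓ MOVVS  r0←0x36
8: ✓ CMP  NZCV=0000
9: · MOVMI
10: ✓ ADDGT  r2←0xd9
11: · MOVEQ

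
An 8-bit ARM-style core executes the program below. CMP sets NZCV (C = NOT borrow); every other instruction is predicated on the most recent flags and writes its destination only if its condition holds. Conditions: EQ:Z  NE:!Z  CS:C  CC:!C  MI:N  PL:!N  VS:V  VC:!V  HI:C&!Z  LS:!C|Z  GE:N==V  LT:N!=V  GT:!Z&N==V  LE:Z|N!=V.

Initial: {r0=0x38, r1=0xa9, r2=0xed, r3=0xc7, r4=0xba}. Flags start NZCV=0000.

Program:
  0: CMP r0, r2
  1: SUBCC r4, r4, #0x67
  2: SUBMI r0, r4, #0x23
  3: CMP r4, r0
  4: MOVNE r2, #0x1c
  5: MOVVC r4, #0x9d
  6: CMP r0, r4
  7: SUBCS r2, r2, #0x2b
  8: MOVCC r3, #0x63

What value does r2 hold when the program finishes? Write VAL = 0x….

VAL = 0x1c

[0] flags=0000 → (cmp)
[1] flags=0000 CC?T → r4=0x53
[2] flags=0000 MI?F → skip
[3] flags=0010 → (cmp)
[4] flags=0010 NE?T → r2=0x1c
[5] flags=0010 VC?T → r4=0x9d
[6] flags=1001 → (cmp)
[7] flags=1001 CS?F → skip
[8] flags=1001 CC?T → r3=0x63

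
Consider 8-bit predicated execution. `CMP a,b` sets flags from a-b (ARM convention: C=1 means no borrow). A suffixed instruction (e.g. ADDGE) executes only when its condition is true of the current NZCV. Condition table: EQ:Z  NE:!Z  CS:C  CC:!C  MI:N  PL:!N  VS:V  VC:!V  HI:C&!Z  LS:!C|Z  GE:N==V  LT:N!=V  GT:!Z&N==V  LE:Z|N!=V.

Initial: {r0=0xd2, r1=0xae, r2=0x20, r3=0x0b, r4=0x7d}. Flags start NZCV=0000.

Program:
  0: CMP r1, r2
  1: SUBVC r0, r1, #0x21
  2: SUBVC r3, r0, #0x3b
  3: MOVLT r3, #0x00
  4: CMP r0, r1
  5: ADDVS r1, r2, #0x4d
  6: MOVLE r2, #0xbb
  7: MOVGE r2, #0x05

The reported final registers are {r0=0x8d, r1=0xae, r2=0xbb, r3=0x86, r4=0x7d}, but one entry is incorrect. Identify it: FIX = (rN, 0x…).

FIX = (r3, 0x00)

[0] flags=1010 → (cmp)
[1] flags=1010 VC?T → r0=0x8d
[2] flags=1010 VC?T → r3=0x52
[3] flags=1010 LT?T → r3=0x00
[4] flags=1000 → (cmp)
[5] flags=1000 VS?F → skip
[6] flags=1000 LE?T → r2=0xbb
[7] flags=1000 GE?F → skip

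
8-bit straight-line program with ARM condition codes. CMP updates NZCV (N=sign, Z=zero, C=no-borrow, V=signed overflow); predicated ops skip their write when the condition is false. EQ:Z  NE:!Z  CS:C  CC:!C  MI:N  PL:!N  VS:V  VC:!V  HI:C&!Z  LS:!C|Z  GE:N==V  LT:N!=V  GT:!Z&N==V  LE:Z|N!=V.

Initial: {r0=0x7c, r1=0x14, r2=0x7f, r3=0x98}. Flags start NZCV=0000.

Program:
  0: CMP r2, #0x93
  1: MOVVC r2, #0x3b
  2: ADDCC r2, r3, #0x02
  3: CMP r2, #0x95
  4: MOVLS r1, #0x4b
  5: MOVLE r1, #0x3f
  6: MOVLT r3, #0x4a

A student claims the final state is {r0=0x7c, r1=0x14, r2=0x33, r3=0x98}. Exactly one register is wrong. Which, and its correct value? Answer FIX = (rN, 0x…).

0: ✓ CMP  NZCV=1001
1: · MOVVC
2: ✓ ADDCC  r2←0x9a
3: ✓ CMP  NZCV=0010
4: · MOVLS
5: · MOVLE
6: · MOVLT

FIX = (r2, 0x9a)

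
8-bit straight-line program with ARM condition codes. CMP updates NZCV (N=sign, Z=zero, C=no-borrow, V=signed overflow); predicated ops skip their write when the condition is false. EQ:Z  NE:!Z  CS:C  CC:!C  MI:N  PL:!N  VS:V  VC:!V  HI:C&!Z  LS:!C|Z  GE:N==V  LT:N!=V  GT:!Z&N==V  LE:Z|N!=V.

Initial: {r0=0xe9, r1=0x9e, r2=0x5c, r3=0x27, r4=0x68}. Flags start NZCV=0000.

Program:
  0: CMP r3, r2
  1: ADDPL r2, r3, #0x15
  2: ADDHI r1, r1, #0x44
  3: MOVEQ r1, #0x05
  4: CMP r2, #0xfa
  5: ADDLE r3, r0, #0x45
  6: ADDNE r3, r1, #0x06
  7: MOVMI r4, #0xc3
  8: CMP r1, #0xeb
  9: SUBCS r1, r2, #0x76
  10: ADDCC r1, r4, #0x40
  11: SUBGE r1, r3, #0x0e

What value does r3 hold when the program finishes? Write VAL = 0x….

[0] flags=1000 → (cmp)
[1] flags=1000 PL?F → skip
[2] flags=1000 HI?F → skip
[3] flags=1000 EQ?F → skip
[4] flags=0000 → (cmp)
[5] flags=0000 LE?F → skip
[6] flags=0000 NE?T → r3=0xa4
[7] flags=0000 MI?F → skip
[8] flags=1000 → (cmp)
[9] flags=1000 CS?F → skip
[10] flags=1000 CC?T → r1=0xa8
[11] flags=1000 GE?F → skip

VAL = 0xa4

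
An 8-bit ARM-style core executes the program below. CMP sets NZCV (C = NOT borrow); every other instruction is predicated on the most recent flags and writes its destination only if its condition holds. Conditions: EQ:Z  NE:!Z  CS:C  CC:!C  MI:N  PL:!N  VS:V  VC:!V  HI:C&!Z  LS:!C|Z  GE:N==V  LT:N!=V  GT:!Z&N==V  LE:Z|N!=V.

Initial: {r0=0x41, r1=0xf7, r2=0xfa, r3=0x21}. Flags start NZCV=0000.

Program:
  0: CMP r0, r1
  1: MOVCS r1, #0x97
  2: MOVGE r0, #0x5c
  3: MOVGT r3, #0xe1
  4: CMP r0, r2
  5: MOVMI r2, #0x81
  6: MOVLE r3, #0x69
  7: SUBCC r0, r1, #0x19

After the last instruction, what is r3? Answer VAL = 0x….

VAL = 0xe1

0: ✓ CMP  NZCV=0000
1: · MOVCS
2: ✓ MOVGE  r0←0x5c
3: ✓ MOVGT  r3←0xe1
4: ✓ CMP  NZCV=0000
5: · MOVMI
6: · MOVLE
7: ✓ SUBCC  r0←0xde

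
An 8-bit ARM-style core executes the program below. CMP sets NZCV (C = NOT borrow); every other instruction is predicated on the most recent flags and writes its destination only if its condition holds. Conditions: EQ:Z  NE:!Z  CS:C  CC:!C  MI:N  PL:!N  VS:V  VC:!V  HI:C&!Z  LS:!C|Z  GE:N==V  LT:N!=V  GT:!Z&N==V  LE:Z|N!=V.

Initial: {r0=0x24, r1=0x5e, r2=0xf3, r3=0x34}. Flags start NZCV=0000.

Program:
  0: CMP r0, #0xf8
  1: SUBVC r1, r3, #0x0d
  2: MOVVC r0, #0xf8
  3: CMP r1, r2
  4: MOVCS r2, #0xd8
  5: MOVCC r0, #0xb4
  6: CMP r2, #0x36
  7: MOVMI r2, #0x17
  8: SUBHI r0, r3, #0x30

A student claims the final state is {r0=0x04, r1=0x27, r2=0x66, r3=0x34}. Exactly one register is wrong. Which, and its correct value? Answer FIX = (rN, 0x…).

FIX = (r2, 0x17)

[0] flags=0000 → (cmp)
[1] flags=0000 VC?T → r1=0x27
[2] flags=0000 VC?T → r0=0xf8
[3] flags=0000 → (cmp)
[4] flags=0000 CS?F → skip
[5] flags=0000 CC?T → r0=0xb4
[6] flags=1010 → (cmp)
[7] flags=1010 MI?T → r2=0x17
[8] flags=1010 HI?T → r0=0x04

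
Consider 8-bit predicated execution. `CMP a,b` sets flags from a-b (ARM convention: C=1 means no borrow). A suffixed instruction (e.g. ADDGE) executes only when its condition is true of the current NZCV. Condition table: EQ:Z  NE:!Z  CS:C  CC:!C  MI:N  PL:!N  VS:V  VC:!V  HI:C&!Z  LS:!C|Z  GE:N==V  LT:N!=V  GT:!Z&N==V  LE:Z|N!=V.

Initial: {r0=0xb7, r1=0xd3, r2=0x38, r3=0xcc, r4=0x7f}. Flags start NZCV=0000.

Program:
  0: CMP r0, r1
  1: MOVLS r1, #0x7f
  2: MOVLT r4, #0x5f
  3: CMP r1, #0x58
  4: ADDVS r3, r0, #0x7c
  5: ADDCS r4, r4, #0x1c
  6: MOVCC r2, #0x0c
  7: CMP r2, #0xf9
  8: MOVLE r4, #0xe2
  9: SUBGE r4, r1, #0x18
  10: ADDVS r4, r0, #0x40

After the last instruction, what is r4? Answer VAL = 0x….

VAL = 0x67

0: ✓ CMP  NZCV=1000
1: ✓ MOVLS  r1←0x7f
2: ✓ MOVLT  r4←0x5f
3: ✓ CMP  NZCV=0010
4: · ADDVS
5: ✓ ADDCS  r4←0x7b
6: · MOVCC
7: ✓ CMP  NZCV=0000
8: · MOVLE
9: ✓ SUBGE  r4←0x67
10: · ADDVS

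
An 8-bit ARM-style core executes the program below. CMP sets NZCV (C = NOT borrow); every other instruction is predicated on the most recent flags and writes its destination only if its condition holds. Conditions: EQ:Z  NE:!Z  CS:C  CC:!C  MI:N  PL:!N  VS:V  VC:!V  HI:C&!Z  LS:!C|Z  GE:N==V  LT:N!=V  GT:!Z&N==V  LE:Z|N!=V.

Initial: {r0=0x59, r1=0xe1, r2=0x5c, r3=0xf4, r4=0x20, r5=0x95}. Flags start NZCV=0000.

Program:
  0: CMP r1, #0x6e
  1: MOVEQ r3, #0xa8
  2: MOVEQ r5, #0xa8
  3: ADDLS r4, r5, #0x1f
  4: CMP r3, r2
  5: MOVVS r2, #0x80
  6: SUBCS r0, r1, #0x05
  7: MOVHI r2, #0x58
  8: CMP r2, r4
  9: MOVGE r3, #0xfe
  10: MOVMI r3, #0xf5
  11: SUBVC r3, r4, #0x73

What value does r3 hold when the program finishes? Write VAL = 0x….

[0] flags=0011 → (cmp)
[1] flags=0011 EQ?F → skip
[2] flags=0011 EQ?F → skip
[3] flags=0011 LS?F → skip
[4] flags=1010 → (cmp)
[5] flags=1010 VS?F → skip
[6] flags=1010 CS?T → r0=0xdc
[7] flags=1010 HI?T → r2=0x58
[8] flags=0010 → (cmp)
[9] flags=0010 GE?T → r3=0xfe
[10] flags=0010 MI?F → skip
[11] flags=0010 VC?T → r3=0xad

VAL = 0xad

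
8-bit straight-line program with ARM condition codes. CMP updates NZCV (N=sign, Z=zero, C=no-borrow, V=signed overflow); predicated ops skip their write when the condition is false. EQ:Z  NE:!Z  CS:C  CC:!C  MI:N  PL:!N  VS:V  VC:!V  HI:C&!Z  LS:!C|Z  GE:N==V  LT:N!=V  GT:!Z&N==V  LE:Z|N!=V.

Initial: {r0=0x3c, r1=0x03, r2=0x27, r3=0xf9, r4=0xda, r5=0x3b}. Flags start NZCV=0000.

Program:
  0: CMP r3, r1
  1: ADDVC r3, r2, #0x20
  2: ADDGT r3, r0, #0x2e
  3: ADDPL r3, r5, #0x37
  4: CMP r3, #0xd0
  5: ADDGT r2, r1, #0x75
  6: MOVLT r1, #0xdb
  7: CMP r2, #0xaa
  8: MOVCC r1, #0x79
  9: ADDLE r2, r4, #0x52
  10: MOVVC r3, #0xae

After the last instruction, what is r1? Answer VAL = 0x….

0: ✓ CMP  NZCV=1010
1: ✓ ADDVC  r3←0x47
2: · ADDGT
3: · ADDPL
4: ✓ CMP  NZCV=0000
5: ✓ ADDGT  r2←0x78
6: · MOVLT
7: ✓ CMP  NZCV=1001
8: ✓ MOVCC  r1←0x79
9: · ADDLE
10: · MOVVC

VAL = 0x79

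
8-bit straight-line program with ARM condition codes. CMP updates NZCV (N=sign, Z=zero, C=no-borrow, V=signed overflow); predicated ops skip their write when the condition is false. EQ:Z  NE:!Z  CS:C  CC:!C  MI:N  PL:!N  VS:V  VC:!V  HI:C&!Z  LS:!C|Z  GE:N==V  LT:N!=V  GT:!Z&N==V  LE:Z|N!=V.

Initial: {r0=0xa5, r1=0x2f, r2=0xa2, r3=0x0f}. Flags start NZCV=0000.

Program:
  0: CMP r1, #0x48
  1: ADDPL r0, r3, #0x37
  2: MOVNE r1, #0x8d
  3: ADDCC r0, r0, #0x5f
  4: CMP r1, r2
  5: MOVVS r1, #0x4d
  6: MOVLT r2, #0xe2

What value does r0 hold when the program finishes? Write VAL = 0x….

[0] flags=1000 → (cmp)
[1] flags=1000 PL?F → skip
[2] flags=1000 NE?T → r1=0x8d
[3] flags=1000 CC?T → r0=0x04
[4] flags=1000 → (cmp)
[5] flags=1000 VS?F → skip
[6] flags=1000 LT?T → r2=0xe2

VAL = 0x04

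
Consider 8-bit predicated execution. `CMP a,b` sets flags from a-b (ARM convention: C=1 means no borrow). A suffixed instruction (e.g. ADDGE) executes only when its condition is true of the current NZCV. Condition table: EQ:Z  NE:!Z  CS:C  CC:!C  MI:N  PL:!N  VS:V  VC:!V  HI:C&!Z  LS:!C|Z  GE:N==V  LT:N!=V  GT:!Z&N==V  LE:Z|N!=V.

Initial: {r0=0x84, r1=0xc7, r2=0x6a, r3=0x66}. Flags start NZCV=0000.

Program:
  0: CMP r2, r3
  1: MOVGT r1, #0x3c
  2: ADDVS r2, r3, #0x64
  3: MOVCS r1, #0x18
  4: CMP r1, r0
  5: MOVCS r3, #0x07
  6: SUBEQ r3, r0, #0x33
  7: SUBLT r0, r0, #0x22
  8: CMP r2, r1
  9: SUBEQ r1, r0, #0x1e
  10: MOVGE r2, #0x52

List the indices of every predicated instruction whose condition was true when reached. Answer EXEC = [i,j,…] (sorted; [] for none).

EXEC = [1,3,10]

[0] flags=0010 → (cmp)
[1] flags=0010 GT?T → r1=0x3c
[2] flags=0010 VS?F → skip
[3] flags=0010 CS?T → r1=0x18
[4] flags=1001 → (cmp)
[5] flags=1001 CS?F → skip
[6] flags=1001 EQ?F → skip
[7] flags=1001 LT?F → skip
[8] flags=0010 → (cmp)
[9] flags=0010 EQ?F → skip
[10] flags=0010 GE?T → r2=0x52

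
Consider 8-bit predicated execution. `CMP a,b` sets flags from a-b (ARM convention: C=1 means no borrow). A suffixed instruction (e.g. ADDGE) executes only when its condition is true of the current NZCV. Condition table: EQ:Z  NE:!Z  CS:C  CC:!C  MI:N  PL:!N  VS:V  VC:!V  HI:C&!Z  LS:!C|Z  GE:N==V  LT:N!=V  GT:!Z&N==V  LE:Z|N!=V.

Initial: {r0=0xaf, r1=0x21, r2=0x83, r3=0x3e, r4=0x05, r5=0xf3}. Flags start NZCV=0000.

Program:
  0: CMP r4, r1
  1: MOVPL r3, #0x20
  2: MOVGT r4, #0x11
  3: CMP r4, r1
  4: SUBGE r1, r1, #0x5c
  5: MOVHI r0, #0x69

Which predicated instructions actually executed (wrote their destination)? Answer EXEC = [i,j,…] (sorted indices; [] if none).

0: ✓ CMP  NZCV=1000
1: · MOVPL
2: · MOVGT
3: ✓ CMP  NZCV=1000
4: · SUBGE
5: · MOVHI

EXEC = []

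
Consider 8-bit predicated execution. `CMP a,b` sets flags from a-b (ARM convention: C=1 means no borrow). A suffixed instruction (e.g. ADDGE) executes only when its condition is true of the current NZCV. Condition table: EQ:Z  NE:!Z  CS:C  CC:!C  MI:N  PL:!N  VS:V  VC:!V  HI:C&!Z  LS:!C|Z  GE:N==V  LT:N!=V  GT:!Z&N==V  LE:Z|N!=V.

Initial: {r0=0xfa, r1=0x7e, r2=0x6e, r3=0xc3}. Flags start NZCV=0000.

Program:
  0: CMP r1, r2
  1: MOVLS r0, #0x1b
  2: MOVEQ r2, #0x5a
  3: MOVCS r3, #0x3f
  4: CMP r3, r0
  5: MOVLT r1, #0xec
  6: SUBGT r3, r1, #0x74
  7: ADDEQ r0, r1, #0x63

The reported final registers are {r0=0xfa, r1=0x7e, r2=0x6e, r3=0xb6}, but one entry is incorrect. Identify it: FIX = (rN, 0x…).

[0] flags=0010 → (cmp)
[1] flags=0010 LS?F → skip
[2] flags=0010 EQ?F → skip
[3] flags=0010 CS?T → r3=0x3f
[4] flags=0000 → (cmp)
[5] flags=0000 LT?F → skip
[6] flags=0000 GT?T → r3=0x0a
[7] flags=0000 EQ?F → skip

FIX = (r3, 0x0a)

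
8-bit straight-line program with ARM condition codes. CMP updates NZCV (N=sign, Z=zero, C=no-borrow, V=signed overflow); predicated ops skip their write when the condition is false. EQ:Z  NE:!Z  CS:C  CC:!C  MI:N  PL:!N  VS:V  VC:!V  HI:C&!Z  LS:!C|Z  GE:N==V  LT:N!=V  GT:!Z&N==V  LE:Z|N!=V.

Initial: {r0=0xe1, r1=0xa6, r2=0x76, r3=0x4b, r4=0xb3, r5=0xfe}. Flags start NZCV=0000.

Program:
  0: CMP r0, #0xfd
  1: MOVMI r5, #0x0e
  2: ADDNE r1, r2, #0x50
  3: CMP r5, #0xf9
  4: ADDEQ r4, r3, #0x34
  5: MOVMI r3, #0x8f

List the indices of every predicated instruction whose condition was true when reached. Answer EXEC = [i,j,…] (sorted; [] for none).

EXEC = [1,2]

[0] flags=1000 → (cmp)
[1] flags=1000 MI?T → r5=0x0e
[2] flags=1000 NE?T → r1=0xc6
[3] flags=0000 → (cmp)
[4] flags=0000 EQ?F → skip
[5] flags=0000 MI?F → skip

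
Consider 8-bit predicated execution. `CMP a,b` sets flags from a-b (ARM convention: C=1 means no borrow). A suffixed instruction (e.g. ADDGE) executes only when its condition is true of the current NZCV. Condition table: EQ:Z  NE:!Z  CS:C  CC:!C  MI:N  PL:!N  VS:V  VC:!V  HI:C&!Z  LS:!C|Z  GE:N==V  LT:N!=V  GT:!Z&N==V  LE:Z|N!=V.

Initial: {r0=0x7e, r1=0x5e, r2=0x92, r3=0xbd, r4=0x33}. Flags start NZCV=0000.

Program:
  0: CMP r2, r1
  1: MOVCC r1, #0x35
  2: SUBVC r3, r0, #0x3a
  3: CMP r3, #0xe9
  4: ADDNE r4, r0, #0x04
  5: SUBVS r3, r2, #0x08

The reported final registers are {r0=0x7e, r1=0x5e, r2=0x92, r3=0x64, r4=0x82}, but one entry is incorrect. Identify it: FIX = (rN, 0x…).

0: ✓ CMP  NZCV=0011
1: · MOVCC
2: · SUBVC
3: ✓ CMP  NZCV=1000
4: ✓ ADDNE  r4←0x82
5: · SUBVS

FIX = (r3, 0xbd)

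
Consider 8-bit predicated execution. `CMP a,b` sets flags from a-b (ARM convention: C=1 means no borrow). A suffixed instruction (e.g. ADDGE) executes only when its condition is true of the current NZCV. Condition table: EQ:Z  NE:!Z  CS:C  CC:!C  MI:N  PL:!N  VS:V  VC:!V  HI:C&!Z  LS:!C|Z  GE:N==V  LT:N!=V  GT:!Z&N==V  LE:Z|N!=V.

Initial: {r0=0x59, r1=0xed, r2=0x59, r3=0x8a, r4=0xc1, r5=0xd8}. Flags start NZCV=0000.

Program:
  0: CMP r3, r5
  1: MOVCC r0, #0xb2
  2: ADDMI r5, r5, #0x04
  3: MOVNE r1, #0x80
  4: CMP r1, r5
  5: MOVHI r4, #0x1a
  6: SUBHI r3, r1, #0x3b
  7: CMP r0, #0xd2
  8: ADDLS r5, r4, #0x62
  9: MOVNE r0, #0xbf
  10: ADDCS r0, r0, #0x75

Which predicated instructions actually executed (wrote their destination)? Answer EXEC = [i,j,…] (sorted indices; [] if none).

EXEC = [1,2,3,8,9]

0: ✓ CMP  NZCV=1000
1: ✓ MOVCC  r0←0xb2
2: ✓ ADDMI  r5←0xdc
3: ✓ MOVNE  r1←0x80
4: ✓ CMP  NZCV=1000
5: · MOVHI
6: · SUBHI
7: ✓ CMP  NZCV=1000
8: ✓ ADDLS  r5←0x23
9: ✓ MOVNE  r0←0xbf
10: · ADDCS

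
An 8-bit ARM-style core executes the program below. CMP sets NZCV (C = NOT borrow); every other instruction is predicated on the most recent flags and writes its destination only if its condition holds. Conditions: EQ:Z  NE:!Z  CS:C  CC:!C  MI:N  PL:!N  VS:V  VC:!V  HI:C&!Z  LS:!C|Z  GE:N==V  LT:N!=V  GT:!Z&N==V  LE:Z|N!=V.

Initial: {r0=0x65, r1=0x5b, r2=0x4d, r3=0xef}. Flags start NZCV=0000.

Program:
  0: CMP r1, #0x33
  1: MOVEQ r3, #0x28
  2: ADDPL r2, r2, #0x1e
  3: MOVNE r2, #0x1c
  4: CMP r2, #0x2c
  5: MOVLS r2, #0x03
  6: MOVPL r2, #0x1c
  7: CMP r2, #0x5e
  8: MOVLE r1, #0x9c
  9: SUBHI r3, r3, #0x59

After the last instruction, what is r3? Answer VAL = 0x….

[0] flags=0010 → (cmp)
[1] flags=0010 EQ?F → skip
[2] flags=0010 PL?T → r2=0x6b
[3] flags=0010 NE?T → r2=0x1c
[4] flags=1000 → (cmp)
[5] flags=1000 LS?T → r2=0x03
[6] flags=1000 PL?F → skip
[7] flags=1000 → (cmp)
[8] flags=1000 LE?T → r1=0x9c
[9] flags=1000 HI?F → skip

VAL = 0xef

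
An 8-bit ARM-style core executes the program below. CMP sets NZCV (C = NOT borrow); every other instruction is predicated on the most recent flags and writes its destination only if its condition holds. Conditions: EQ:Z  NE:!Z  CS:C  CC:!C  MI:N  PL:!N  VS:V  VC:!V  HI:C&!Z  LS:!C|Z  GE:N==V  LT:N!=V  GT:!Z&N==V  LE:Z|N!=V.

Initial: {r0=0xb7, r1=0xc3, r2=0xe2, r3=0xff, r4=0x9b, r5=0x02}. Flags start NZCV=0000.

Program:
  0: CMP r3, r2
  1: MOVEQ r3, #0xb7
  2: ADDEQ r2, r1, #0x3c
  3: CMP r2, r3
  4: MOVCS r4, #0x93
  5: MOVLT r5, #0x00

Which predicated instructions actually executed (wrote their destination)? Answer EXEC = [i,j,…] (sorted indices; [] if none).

[0] flags=0010 → (cmp)
[1] flags=0010 EQ?F → skip
[2] flags=0010 EQ?F → skip
[3] flags=1000 → (cmp)
[4] flags=1000 CS?F → skip
[5] flags=1000 LT?T → r5=0x00

EXEC = [5]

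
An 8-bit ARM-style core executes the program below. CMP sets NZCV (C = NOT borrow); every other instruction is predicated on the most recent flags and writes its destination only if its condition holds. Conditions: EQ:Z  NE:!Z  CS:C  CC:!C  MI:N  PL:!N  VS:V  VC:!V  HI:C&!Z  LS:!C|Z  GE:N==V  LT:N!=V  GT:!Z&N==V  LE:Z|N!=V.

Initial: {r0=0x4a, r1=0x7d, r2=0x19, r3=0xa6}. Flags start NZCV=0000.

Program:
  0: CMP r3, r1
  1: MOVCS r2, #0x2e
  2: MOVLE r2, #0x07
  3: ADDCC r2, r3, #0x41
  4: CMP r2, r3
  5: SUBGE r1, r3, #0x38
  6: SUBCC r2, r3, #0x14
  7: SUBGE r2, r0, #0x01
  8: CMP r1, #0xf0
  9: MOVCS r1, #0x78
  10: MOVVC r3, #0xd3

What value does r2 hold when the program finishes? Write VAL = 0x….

[0] flags=0011 → (cmp)
[1] flags=0011 CS?T → r2=0x2e
[2] flags=0011 LE?T → r2=0x07
[3] flags=0011 CC?F → skip
[4] flags=0000 → (cmp)
[5] flags=0000 GE?T → r1=0x6e
[6] flags=0000 CC?T → r2=0x92
[7] flags=0000 GE?T → r2=0x49
[8] flags=0000 → (cmp)
[9] flags=0000 CS?F → skip
[10] flags=0000 VC?T → r3=0xd3

VAL = 0x49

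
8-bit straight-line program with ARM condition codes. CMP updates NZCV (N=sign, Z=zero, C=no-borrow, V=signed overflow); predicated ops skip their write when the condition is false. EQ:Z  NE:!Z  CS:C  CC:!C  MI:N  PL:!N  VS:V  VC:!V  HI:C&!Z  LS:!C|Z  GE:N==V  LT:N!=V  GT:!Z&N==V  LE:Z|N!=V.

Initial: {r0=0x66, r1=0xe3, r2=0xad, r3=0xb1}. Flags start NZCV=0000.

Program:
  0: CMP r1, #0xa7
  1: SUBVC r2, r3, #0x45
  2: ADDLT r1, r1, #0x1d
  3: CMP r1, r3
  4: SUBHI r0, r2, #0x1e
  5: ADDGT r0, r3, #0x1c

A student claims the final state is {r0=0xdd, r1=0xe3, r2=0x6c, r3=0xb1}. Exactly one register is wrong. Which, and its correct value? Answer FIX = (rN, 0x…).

0: ✓ CMP  NZCV=0010
1: ✓ SUBVC  r2←0x6c
2: · ADDLT
3: ✓ CMP  NZCV=0010
4: ✓ SUBHI  r0←0x4e
5: ✓ ADDGT  r0←0xcd

FIX = (r0, 0xcd)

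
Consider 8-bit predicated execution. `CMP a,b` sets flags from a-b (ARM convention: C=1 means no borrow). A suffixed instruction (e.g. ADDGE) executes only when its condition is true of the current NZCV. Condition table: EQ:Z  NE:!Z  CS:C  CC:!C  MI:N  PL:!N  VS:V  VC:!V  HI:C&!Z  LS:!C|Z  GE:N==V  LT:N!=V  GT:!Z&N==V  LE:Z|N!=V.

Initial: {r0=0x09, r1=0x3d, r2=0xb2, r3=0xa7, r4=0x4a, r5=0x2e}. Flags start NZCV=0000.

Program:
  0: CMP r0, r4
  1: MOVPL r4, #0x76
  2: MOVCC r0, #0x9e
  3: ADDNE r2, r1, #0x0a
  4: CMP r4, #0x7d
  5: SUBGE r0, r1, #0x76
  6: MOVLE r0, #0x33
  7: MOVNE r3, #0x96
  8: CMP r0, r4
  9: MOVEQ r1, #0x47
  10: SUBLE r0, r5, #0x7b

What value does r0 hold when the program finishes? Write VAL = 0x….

VAL = 0xb3

[0] flags=1000 → (cmp)
[1] flags=1000 PL?F → skip
[2] flags=1000 CC?T → r0=0x9e
[3] flags=1000 NE?T → r2=0x47
[4] flags=1000 → (cmp)
[5] flags=1000 GE?F → skip
[6] flags=1000 LE?T → r0=0x33
[7] flags=1000 NE?T → r3=0x96
[8] flags=1000 → (cmp)
[9] flags=1000 EQ?F → skip
[10] flags=1000 LE?T → r0=0xb3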